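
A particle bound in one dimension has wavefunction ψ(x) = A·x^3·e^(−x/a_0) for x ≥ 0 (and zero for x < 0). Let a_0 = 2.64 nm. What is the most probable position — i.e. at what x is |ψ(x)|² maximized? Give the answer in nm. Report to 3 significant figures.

Set d/dx [|ψ(x)|²] = 0 and solve for x > 0.
This gives x = 3·a_0.
With a_0 = 2.64, the most probable position is 7.920 nm.

x ≈ 7.92 nm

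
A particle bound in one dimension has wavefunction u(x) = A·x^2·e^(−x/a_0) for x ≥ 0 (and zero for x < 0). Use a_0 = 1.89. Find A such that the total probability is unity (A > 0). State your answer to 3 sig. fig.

A ≈ 0.235

The normalization condition is ∫|u|² dx = 1 from 0 to ∞.
Carrying out the integral gives A² · 3·a_0^5/4.
Hence A² = 1/[3·a_0^5/4].
Plugging in a_0 = 1.89 yields A = 0.2351.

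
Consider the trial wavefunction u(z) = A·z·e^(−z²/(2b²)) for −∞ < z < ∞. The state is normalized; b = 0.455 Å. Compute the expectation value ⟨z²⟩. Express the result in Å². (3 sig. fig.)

⟨z^2⟩ ≈ 0.311 Å^2

⟨z²⟩ = ∫ z^2 |u|² dz over the full domain.
With ∫_{−∞}^{∞} z^(2m) e^(−αz²) dz = (2m−1)!!·√π / (2^m α^(m+1/2)), evaluating both integrals, ⟨z²⟩ = 3·b^2/2.
With b = 0.455, ⟨z^2⟩ = 0.3105.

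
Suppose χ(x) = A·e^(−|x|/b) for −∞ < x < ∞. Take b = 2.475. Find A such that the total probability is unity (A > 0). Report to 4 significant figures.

A ≈ 0.6356

Require ∫ |χ|² dx = 1 over the whole domain.
With χ = A·e^(−|x|/b), the integral evaluates to A²·[b].
So A² = (b)^(−1).
With b = 2.475: A² = 0.40404 and A = 0.63564.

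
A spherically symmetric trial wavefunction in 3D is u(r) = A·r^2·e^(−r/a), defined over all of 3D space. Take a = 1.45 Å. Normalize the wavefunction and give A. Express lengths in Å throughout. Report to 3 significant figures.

Normalization requires ∫|u|² 4πr² dr = 1, integrated from 0 to ∞.
With ∫₀^∞ r^6 e^(−αr) dr = 6!/α^7, the integral (without the A² prefactor) comes out to 45·π·a^7/2.
Setting this equal to 1 gives A² = 1/(45·π·a^7/2).
With a = 1.45: A² = 0.001050 and A = 0.03240.

A ≈ 0.0324 Å^(-7/2)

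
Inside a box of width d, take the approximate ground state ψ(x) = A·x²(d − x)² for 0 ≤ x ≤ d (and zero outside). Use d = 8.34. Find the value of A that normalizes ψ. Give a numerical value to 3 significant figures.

Require ∫ |ψ|² dx = 1 over the whole domain.
The integral (without the A² prefactor) comes out to d^9/630.
So A² = (d^9/630)^(−1).
Plugging in d = 8.34 yields A = 0.001796.

A ≈ 0.00180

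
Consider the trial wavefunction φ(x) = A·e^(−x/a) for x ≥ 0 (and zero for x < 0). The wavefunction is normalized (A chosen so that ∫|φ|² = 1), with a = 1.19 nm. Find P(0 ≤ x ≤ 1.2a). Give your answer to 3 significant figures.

The probability is P = ∫ |φ|² dx over [0, 1.2a].
The normalization integral ∫|φ|²dx over the whole domain equals a/2·A², and A² cancels in the ratio.
In terms of u = x/a (A² and the length scale cancel between numerator and denominator), P = [∫_{0}^{1.2} e^(-2·u) du] / [∫_{0}^{∞} e^(-2·u) du].
An antiderivative of e^(-2·u) is -e^(-2·u)/2; evaluating from 0 to 1.2 gives 1/2 - e^(-12/5)/2, while the full integral is 1/2.
Taking the ratio, P = 0.9093.

P ≈ 0.909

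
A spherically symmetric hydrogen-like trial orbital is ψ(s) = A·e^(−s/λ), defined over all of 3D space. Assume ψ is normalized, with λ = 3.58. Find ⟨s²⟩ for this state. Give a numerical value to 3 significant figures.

⟨s^2⟩ ≈ 38.4

By definition ⟨s²⟩ = ∫ s^2 |ψ(s)|² 4πs² ds.
The ratio of the moment integral to the normalization integral gives ⟨s²⟩ = 3·λ^2.
Putting λ = 3.58 gives 38.45.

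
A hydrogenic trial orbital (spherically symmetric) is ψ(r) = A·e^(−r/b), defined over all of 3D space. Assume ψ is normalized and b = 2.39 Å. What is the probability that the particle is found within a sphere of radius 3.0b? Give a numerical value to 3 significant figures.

P ≈ 0.938

Integrate the radial probability density 4πr²|ψ|² over r ≤ 3.0b.
Normalization gives A² = 1/(π·b^3).
Substituting u = r/b, A², 4π and the length scale all cancel in the ratio: P = ∫_{0}^{3.0} u^2·e^(-2·u) du / ∫_{0}^{∞} u^2·e^(-2·u) du.
Using ∫ u^2·e^(-2·u) du = -(2·u^2 + 2·u + 1)·e^(-2·u)/4, the numerator is 1/4 - 25·e^(-6)/4 and the denominator is 1/4.
This evaluates to P = 0.9380.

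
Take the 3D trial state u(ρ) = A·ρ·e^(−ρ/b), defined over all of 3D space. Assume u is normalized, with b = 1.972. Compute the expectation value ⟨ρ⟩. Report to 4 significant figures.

⟨ρ⟩ = ∫ ρ |u|² 4πρ² dρ over the full domain.
Evaluating both integrals, ⟨ρ⟩ = 5·b/2.
Putting b = 1.972 gives 4.9300.

⟨ρ⟩ ≈ 4.930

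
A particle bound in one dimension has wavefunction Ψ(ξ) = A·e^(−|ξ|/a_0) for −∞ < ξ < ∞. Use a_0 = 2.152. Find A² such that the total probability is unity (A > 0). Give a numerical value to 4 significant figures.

A^2 ≈ 0.4647

We need A² ∫|f|² dξ = 1, taking the integral from −∞ to ∞.
Carrying out the integral gives A² · a_0.
Setting this equal to 1 gives A² = 1/(a_0).
With a_0 = 2.152: A² = 0.46468 and A = 0.68168.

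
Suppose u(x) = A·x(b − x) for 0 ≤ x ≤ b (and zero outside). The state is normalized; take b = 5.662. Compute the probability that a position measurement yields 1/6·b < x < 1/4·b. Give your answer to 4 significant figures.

|u|² is the probability density, so P = ∫_{1/6·b}^{1/4·b} |u|² dx.
The normalization integral ∫|u|²dx over the whole domain equals b^5/30·A², and A² cancels in the ratio.
In terms of t = x/b (A² and the length scale cancel between numerator and denominator), P = [∫_{1/6}^{1/4} t^2·(1 - t)^2 dt] / [∫_{0}^{1} t^2·(1 - t)^2 dt].
Using ∫ t^2·(1 - t)^2 dt = t^3·(6·t^2 - 15·t + 10)/30, the numerator is ≈ 0.00226739 and the denominator is 1/30.
This works out to P = 0.068022.

P ≈ 0.06802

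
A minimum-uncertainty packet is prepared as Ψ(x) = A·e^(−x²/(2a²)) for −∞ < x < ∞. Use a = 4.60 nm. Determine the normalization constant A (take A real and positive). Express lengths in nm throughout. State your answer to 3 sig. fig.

A ≈ 0.350 nm^(-1/2)

We need A² ∫|f|² dx = 1, taking the integral from −∞ to ∞.
Differentiating ∫e^(−αx²) dx = √(π/α) under α to get the higher moments, carrying out the integral gives A² · √(π)·a.
Hence A² = 1/[√(π)·a].
With a = 4.60: A² = 0.1226 and A = 0.3502.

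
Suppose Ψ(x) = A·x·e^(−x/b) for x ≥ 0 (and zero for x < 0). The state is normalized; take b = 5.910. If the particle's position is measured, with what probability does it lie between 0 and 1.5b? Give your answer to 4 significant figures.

P ≈ 0.5768

The probability is P = ∫ |Ψ|² dx over [0, 1.5b].
Since A² = 1/(b^3/4), this is the region integral divided by the full normalization integral.
Substituting u = x/b, A² and the length scale cancel in the ratio: P = ∫_{0}^{1.5} u^2·e^(-2·u) du / ∫_{0}^{∞} u^2·e^(-2·u) du.
An antiderivative of u^2·e^(-2·u) is -(2·u^2 + 2·u + 1)·e^(-2·u)/4; evaluating from 0 to 1.5 gives 1/4 - 17·e^(-3)/8, while the full integral is 1/4.
This works out to P = 0.57681.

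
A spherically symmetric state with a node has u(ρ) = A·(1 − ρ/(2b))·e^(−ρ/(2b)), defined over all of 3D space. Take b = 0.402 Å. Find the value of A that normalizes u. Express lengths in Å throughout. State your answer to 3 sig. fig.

Normalization requires ∫|u|² 4πρ² dρ = 1, integrated from 0 to ∞.
Using ∫₀^∞ ρⁿ e^(−αρ) dρ = n!/αⁿ⁺¹, ∫|u|² 4πρ² dρ = A²·(8·π·b^3).
So A² = (8·π·b^3)^(−1).
Substituting b = 0.402 gives A² = 0.6125, so A = 0.7826.

A ≈ 0.783 Å^(-3/2)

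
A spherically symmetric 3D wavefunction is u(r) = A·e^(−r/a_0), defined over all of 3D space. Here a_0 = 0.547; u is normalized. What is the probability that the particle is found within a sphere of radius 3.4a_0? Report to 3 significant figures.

P ≈ 0.966

With dV = 4πr²dr, the probability is ∫|u|² dV over r ≤ 3.4a_0.
Normalization gives A² = 1/(π·a_0^3).
In terms of t = r/a_0 (A², 4π and the length scale all cancel between numerator and denominator), P = [∫_{0}^{3.4} t^2·e^(-2·t) dt] / [∫_{0}^{∞} t^2·e^(-2·t) dt].
An antiderivative of t^2·e^(-2·t) is -(2·t^2 + 2·t + 1)·e^(-2·t)/4; evaluating from 0 to 3.4 gives 1/4 - 773·e^(-34/5)/100, while the full integral is 1/4.
The region integral divided by the full integral gives P = 0.9656.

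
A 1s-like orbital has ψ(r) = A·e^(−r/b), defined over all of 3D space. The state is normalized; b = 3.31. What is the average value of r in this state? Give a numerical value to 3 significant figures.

⟨r⟩ = ∫ r |ψ|² 4πr² dr over the full domain.
With ∫₀^∞ r^3 e^(−αr) dr = 3!/α^4, the ratio of the moment integral to the normalization integral gives ⟨r⟩ = 3·b/2.
With b = 3.31, ⟨r⟩ = 4.965.

⟨r⟩ ≈ 4.97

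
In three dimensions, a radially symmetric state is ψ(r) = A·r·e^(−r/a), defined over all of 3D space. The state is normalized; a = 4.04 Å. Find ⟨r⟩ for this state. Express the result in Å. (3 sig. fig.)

By definition ⟨r⟩ = ∫ r |ψ(r)|² 4πr² dr.
Recall ∫₀^∞ r^m e^(−r/β) dr = m!·β^(m+1), since the A² factors cancel between numerator and denominator, ⟨r⟩ = 5·a/2.
Putting a = 4.04 gives 10.10.

⟨r⟩ ≈ 10.1 Å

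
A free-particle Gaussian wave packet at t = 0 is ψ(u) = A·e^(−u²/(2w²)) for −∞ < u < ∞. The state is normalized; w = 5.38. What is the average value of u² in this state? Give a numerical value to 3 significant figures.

The expectation value is the |ψ|²-weighted average of u^2: ∫ u^2|ψ|² du.
With ∫_{−∞}^{∞} u^(2m) e^(−αu²) du = (2m−1)!!·√π / (2^m α^(m+1/2)), the ratio of the moment integral to the normalization integral gives ⟨u²⟩ = w^2/2.
Putting w = 5.38 gives 14.47.

⟨u^2⟩ ≈ 14.5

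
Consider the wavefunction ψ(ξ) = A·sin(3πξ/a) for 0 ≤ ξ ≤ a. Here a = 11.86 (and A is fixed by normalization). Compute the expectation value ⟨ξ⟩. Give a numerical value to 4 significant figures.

⟨ξ⟩ = ∫ ξ |ψ|² dξ over the full domain.
Using sin²θ = (1 − cos 2θ)/2, since the A² factors cancel between numerator and denominator, ⟨ξ⟩ = a/2.
Putting a = 11.86 gives 5.9300.

⟨ξ⟩ ≈ 5.930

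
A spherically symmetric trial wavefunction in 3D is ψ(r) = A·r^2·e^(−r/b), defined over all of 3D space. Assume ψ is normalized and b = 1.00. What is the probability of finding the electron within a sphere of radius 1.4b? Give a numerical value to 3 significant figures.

Integrate the radial probability density 4πr²|ψ|² over r ≤ 1.4b.
The full normalization integral is A²·[45·π·b^7/2] = 1, fixing A².
In terms of u = r/b (A², 4π and the length scale all cancel between numerator and denominator), P = [∫_{0}^{1.4} u^6·e^(-2·u) du] / [∫_{0}^{∞} u^6·e^(-2·u) du].
An antiderivative of u^6·e^(-2·u) is -(4·u^6 + 12·u^5 + 30·u^4 + 60·u^3 + 90·u^2 + 90·u + 45)·e^(-2·u)/8; evaluating from 0 to 1.4 gives ≈ 0.13731, while the full integral is 45/8.
The region integral divided by the full integral gives P = 0.02441.

P ≈ 0.0244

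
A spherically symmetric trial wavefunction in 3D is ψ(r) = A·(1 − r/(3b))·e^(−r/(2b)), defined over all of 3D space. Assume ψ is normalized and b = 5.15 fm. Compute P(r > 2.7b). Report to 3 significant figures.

P = ∫ |ψ|² 4πr² dr over r > 2.7b.
The full normalization integral is A²·[8·π·b^3/3] = 1, fixing A².
In terms of u = r/b (A², 4π and the length scale all cancel between numerator and denominator), P = [∫_{2.7}^{∞} u^2·(1 - u/3)^2·e^(-u) du] / [∫_{0}^{∞} u^2·(1 - u/3)^2·e^(-u) du].
With ∫ u^2·(1 - u/3)^2·e^(-u) du = (-u^4 + 2·u^3 - 3·u^2 - 6·u - 6)·e^(-u)/9 + C, the region integral is ≈ 0.43197 and the full one is 2/3.
The region integral divided by the full integral gives P = 0.6480.

P ≈ 0.648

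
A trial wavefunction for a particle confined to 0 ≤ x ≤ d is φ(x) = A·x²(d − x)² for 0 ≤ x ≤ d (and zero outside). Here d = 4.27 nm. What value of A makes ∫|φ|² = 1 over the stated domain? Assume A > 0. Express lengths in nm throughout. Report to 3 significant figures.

A ≈ 0.0365 nm^(-9/2)

Normalization requires ∫|φ|² dx = 1, integrated from 0 to d.
Expanding the polynomial and integrating term by term, with φ = A·x²(d − x)², the integral evaluates to A²·[d^9/630].
Substituting d = 4.27 gives A² = 0.001335, so A = 0.03654.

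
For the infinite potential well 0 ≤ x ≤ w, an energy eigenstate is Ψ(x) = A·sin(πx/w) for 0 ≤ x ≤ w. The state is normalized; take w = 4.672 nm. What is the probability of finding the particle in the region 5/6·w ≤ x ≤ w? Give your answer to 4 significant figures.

P ≈ 0.02883

P = ∫_{5/6·w}^{w} |Ψ(x)|² dx.
The normalization integral ∫|Ψ|²dx over the whole domain equals w/2·A², and A² cancels in the ratio.
In terms of u = x/w (A² and the length scale cancel between numerator and denominator), P = [∫_{5/6}^{1} sin(π·u)^2 du] / [∫_{0}^{1} sin(π·u)^2 du].
Using ∫ sin(π·u)^2 du = u/2 - sin(2·π·u)/(4·π), the numerator is -√(3)/(8·π) + 1/12 and the denominator is 1/2.
The result is P = (-√(3)/4 + π/6)/π.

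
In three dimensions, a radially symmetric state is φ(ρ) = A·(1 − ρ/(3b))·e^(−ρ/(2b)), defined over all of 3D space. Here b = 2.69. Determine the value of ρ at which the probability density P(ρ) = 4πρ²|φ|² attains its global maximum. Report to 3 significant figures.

ρ ≈ 2.69

Set d/dρ [P(ρ) = 4πρ²|φ|²] = 0 and solve for ρ > 0.
Solving yields ρ = b.
With b = 2.69, the most probable radial distance is 2.690.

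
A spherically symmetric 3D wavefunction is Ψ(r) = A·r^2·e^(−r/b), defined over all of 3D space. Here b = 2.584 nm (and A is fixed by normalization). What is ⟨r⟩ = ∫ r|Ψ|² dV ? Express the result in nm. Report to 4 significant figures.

⟨r⟩ ≈ 9.044 nm

⟨r⟩ = ∫ r |Ψ|² 4πr² dr over the full domain.
Recall ∫₀^∞ r^m e^(−r/β) dr = m!·β^(m+1), since the A² factors cancel between numerator and denominator, ⟨r⟩ = 7·b/2.
With b = 2.584, ⟨r⟩ = 9.0440.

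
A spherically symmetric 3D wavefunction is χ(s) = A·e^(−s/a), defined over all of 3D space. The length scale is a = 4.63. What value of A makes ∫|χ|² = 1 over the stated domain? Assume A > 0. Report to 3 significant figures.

The normalization condition is ∫|χ|² 4πs² ds = 1 from 0 to ∞.
∫|χ|² 4πs² ds = A²·(π·a^3).
Hence A² = 1/[π·a^3].
With a = 4.63: A² = 0.003207 and A = 0.05663.

A ≈ 0.0566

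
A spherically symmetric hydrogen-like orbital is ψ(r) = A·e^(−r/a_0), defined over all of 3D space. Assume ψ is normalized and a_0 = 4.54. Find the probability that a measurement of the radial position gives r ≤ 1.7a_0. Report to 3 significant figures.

With dV = 4πr²dr, the probability is ∫|ψ|² dV over r ≤ 1.7a_0.
Normalization gives A² = 1/(π·a_0^3).
Let u = r/a_0; then A², 4π and the length scale all cancel, so P = ∫_{0}^{1.7} u^2·e^(-2·u) du ÷ ∫_{0}^{∞} u^2·e^(-2·u) du.
Using ∫ u^2·e^(-2·u) du = -(2·u^2 + 2·u + 1)·e^(-2·u)/4, the numerator is 1/4 - 509·e^(-17/5)/200 and the denominator is 1/4.
This evaluates to P = 0.6603.

P ≈ 0.660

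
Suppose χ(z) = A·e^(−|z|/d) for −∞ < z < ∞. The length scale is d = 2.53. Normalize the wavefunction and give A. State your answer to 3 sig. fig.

Normalization requires ∫|χ|² dz = 1, integrated from −∞ to ∞.
Using ∫₀^∞ zⁿ e^(−αz) dz = n!/αⁿ⁺¹, ∫|χ|² dz = A²·(d).
Hence A² = 1/[d].
With d = 2.53: A² = 0.3953 and A = 0.6287.

A ≈ 0.629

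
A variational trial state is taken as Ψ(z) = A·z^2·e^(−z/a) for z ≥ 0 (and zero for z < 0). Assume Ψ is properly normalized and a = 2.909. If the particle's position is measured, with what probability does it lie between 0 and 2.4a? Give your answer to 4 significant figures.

P = ∫_{0}^{2.4a} |Ψ(z)|² dz.
The normalization integral ∫|Ψ|²dz over the whole domain equals 3·a^5/4·A², and A² cancels in the ratio.
Let u = z/a; then A² and the length scale cancel, so P = ∫_{0}^{2.4} u^4·e^(-2·u) du ÷ ∫_{0}^{∞} u^4·e^(-2·u) du.
With ∫ u^4·e^(-2·u) du = -(u^4/2 + u^3 + 3·u^2/2 + 3·u/2 + 3/4)·e^(-2·u) + C, the region integral is ≈ 0.392806 and the full one is 3/4.
This works out to P = 0.52374.

P ≈ 0.5237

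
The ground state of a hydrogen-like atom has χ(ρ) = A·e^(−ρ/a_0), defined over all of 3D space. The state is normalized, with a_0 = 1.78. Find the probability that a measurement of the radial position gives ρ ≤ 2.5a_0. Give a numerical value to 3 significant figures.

Integrate the radial probability density 4πρ²|χ|² over ρ ≤ 2.5a_0.
A² is fixed by ∫₀^∞ 4πρ²|χ|² dρ = 1, i.e. A² = (π·a_0^3)^(−1).
In terms of u = ρ/a_0 (A², 4π and the length scale all cancel between numerator and denominator), P = [∫_{0}^{2.5} u^2·e^(-2·u) du] / [∫_{0}^{∞} u^2·e^(-2·u) du].
An antiderivative of u^2·e^(-2·u) is -(2·u^2 + 2·u + 1)·e^(-2·u)/4; evaluating from 0 to 2.5 gives 1/4 - 37·e^(-5)/8, while the full integral is 1/4.
The region integral divided by the full integral gives P = 0.8753.

P ≈ 0.875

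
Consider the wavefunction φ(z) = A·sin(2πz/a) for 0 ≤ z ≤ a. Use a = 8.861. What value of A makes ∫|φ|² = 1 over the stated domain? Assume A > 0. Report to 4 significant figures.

The normalization condition is ∫|φ|² dz = 1 from 0 to a.
Carrying out the integral gives A² · a/2.
Plugging in a = 8.861 yields A = 0.47509.

A ≈ 0.4751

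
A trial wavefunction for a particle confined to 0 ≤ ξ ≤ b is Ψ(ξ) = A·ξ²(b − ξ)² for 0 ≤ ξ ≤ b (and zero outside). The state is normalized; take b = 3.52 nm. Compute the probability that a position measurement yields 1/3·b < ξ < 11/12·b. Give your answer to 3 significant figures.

The probability is P = ∫ |Ψ|² dξ over [1/3·b, 11/12·b].
With A² fixed by ∫|Ψ|² = 1, i.e. A² = (b^9/630)^(−1), substitute and integrate.
Substituting u = ξ/b, A² and the length scale cancel in the ratio: P = ∫_{1/3}^{11/12} u^4·(1 - u)^4 du / ∫_{0}^{1} u^4·(1 - u)^4 du.
With ∫ u^4·(1 - u)^4 du = u^5·(70·u^4 - 315·u^3 + 540·u^2 - 420·u + 126)/630 + C, the region integral is ≈ 0.0013568 and the full one is 1/630.
Taking the ratio, P = 0.8548.

P ≈ 0.855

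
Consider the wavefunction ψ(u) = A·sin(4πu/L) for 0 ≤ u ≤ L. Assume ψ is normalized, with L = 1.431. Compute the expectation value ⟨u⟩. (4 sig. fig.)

⟨u⟩ ≈ 0.7155

By definition ⟨u⟩ = ∫ u |ψ(u)|² du.
Evaluating both integrals, ⟨u⟩ = L/2.
Putting L = 1.431 gives 0.71550.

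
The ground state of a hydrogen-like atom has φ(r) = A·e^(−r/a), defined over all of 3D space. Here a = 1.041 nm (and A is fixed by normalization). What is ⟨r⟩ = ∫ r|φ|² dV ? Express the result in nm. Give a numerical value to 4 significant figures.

⟨r⟩ = ∫ r |φ|² 4πr² dr over the full domain.
Evaluating both integrals, ⟨r⟩ = 3·a/2.
Putting a = 1.041 gives 1.5615.

⟨r⟩ ≈ 1.562 nm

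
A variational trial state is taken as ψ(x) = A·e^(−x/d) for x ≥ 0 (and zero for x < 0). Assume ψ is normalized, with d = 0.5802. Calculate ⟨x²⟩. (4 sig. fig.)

⟨x²⟩ = ∫ x^2 |ψ|² dx over the full domain.
Using ∫₀^∞ xⁿ e^(−αx) dx = n!/αⁿ⁺¹, the ratio of the moment integral to the normalization integral gives ⟨x²⟩ = d^2/2.
Putting d = 0.5802 gives 0.16832.

⟨x^2⟩ ≈ 0.1683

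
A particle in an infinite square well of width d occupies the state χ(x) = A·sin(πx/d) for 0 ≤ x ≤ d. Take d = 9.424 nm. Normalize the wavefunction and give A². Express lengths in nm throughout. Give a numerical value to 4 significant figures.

The normalization condition is ∫|χ|² dx = 1 from 0 to d.
Using sin²θ = (1 − cos 2θ)/2, ∫|χ|² dx = A²·(d/2).
Hence A² = 1/[d/2].
Substituting d = 9.424 gives A² = 0.21222, so A = 0.46068.

A^2 ≈ 0.2122 nm^(-1)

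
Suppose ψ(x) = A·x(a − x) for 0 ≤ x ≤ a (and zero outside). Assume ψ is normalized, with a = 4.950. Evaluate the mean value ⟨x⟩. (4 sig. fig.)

⟨x⟩ ≈ 2.475

⟨x⟩ = ∫ x |ψ|² dx over the full domain.
Expanding the polynomial and integrating term by term, the ratio of the moment integral to the normalization integral gives ⟨x⟩ = a/2.
Putting a = 4.950 gives 2.4750.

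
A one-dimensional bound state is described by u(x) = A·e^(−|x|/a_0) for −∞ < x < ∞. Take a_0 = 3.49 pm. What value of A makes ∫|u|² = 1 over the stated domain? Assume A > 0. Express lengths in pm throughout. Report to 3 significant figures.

Normalization requires ∫|u|² dx = 1, integrated from −∞ to ∞.
Recall ∫₀^∞ x^m e^(−x/β) dx = m!·β^(m+1), carrying out the integral gives A² · a_0.
Setting this equal to 1 gives A² = 1/(a_0).
Plugging in a_0 = 3.49 yields A = 0.5353.

A ≈ 0.535 pm^(-1/2)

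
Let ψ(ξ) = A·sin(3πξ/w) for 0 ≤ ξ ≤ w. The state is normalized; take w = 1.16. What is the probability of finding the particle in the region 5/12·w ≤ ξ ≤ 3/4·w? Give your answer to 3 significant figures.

P ≈ 0.333

The probability is P = ∫ |ψ|² dξ over [5/12·w, 3/4·w].
The normalization integral ∫|ψ|²dξ over the whole domain equals w/2·A², and A² cancels in the ratio.
Substituting u = ξ/w, A² and the length scale cancel in the ratio: P = ∫_{5/12}^{3/4} sin(3·π·u)^2 du / ∫_{0}^{1} sin(3·π·u)^2 du.
With ∫ sin(3·π·u)^2 du = u/2 - sin(6·π·u)/(12·π) + C, the region integral is 1/6 and the full one is 1/2.
Evaluating gives P = 1/3.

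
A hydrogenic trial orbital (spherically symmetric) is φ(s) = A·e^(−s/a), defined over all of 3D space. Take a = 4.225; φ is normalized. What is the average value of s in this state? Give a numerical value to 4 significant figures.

⟨s⟩ = ∫ s |φ|² 4πs² ds over the full domain.
Since the A² factors cancel between numerator and denominator, ⟨s⟩ = 3·a/2.
Putting a = 4.225 gives 6.3375.

⟨s⟩ ≈ 6.338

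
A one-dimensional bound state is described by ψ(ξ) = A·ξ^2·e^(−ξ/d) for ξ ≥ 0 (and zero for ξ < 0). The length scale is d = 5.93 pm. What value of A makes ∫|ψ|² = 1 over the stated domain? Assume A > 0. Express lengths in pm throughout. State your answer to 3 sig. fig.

A ≈ 0.0135 pm^(-5/2)

Normalization requires ∫|ψ|² dξ = 1, integrated from 0 to ∞.
Using ∫₀^∞ ξⁿ e^(−αξ) dξ = n!/αⁿ⁺¹, with ψ = A·ξ^2·e^(−ξ/d), the integral evaluates to A²·[3·d^5/4].
So A² = (3·d^5/4)^(−1).
With d = 5.93: A² = 0.0001818 and A = 0.01348.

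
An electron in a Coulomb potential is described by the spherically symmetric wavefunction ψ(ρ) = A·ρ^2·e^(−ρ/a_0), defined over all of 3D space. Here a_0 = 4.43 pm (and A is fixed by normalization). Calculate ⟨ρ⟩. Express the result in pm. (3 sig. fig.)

⟨ρ⟩ ≈ 15.5 pm

By definition ⟨ρ⟩ = ∫ ρ |ψ(ρ)|² 4πρ² dρ.
Recall ∫₀^∞ ρ^m e^(−ρ/β) dρ = m!·β^(m+1), since the A² factors cancel between numerator and denominator, ⟨ρ⟩ = 7·a_0/2.
With a_0 = 4.43, ⟨ρ⟩ = 15.51.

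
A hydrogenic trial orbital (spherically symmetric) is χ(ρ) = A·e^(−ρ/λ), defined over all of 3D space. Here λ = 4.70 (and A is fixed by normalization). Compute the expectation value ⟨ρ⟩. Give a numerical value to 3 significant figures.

⟨ρ⟩ = ∫ ρ |χ|² 4πρ² dρ over the full domain.
Recall ∫₀^∞ ρ^m e^(−ρ/β) dρ = m!·β^(m+1), evaluating both integrals, ⟨ρ⟩ = 3·λ/2.
Putting λ = 4.70 gives 7.050.

⟨ρ⟩ ≈ 7.05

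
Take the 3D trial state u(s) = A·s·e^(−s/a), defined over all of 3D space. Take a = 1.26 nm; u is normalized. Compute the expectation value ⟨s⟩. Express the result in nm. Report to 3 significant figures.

⟨s⟩ = ∫ s |u|² 4πs² ds over the full domain.
With ∫₀^∞ s^5 e^(−αs) ds = 5!/α^6, evaluating both integrals, ⟨s⟩ = 5·a/2.
Putting a = 1.26 gives 3.150.

⟨s⟩ ≈ 3.15 nm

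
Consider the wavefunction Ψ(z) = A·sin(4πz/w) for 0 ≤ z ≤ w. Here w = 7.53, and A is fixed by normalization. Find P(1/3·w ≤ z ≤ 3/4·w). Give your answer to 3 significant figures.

P ≈ 0.451

|Ψ|² is the probability density, so P = ∫_{1/3·w}^{3/4·w} |Ψ|² dz.
Since A² = 1/(w/2), this is the region integral divided by the full normalization integral.
Substituting u = z/w, A² and the length scale cancel in the ratio: P = ∫_{1/3}^{3/4} sin(4·π·u)^2 du / ∫_{0}^{1} sin(4·π·u)^2 du.
Using ∫ sin(4·π·u)^2 du = u/2 - sin(4·π·u)·cos(4·π·u)/(8·π), the numerator is √(3)/(32·π) + 5/24 and the denominator is 1/2.
Evaluating gives P = √(3)/(16·π) + 5/12.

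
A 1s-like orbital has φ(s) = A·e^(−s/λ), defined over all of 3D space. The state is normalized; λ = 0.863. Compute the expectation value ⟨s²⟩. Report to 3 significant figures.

⟨s^2⟩ ≈ 2.23

By definition ⟨s²⟩ = ∫ s^2 |φ(s)|² 4πs² ds.
Using ∫₀^∞ sⁿ e^(−αs) ds = n!/αⁿ⁺¹, since the A² factors cancel between numerator and denominator, ⟨s²⟩ = 3·λ^2.
With λ = 0.863, ⟨s^2⟩ = 2.234.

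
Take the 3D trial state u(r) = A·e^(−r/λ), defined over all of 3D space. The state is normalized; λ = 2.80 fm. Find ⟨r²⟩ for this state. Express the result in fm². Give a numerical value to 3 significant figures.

⟨r^2⟩ ≈ 23.5 fm^2

⟨r²⟩ = ∫ r^2 |u|² 4πr² dr over the full domain.
Evaluating both integrals, ⟨r²⟩ = 3·λ^2.
Putting λ = 2.80 gives 23.52.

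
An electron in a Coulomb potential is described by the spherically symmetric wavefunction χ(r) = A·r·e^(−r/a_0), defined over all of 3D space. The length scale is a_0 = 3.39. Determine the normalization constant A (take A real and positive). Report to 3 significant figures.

The normalization condition is ∫|χ|² 4πr² dr = 1 from 0 to ∞.
In 3D with spherical symmetry the volume element is 4πr² dr.
The integral (without the A² prefactor) comes out to 3·π·a_0^5.
Hence A² = 1/[3·π·a_0^5].
With a_0 = 3.39: A² = 0.0002370 and A = 0.01539.

A ≈ 0.0154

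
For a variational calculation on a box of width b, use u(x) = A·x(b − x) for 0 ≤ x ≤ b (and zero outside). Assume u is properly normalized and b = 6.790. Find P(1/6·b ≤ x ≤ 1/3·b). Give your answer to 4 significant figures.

P ≈ 0.1744

|u|² is the probability density, so P = ∫_{1/6·b}^{1/3·b} |u|² dx.
The normalization integral ∫|u|²dx over the whole domain equals b^5/30·A², and A² cancels in the ratio.
In terms of t = x/b (A² and the length scale cancel between numerator and denominator), P = [∫_{1/6}^{1/3} t^2·(1 - t)^2 dt] / [∫_{0}^{1} t^2·(1 - t)^2 dt].
An antiderivative of t^2·(1 - t)^2 is t^3·(6·t^2 - 15·t + 10)/30; evaluating from 1/6 to 1/3 gives ≈ 0.00581276, while the full integral is 1/30.
This works out to P = 113/648.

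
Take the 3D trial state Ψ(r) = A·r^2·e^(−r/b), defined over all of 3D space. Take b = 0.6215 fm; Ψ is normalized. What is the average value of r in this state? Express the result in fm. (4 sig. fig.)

⟨r⟩ ≈ 2.175 fm

The expectation value is the |Ψ|²-weighted average of r: ∫ r|Ψ|² 4πr² dr.
Evaluating both integrals, ⟨r⟩ = 7·b/2.
With b = 0.6215, ⟨r⟩ = 2.1753.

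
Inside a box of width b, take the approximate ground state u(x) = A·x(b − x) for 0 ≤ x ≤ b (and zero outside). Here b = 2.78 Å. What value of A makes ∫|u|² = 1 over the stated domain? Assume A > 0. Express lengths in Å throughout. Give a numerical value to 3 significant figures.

A ≈ 0.425 Å^(-5/2)

The normalization condition is ∫|u|² dx = 1 from 0 to b.
The integral (without the A² prefactor) comes out to b^5/30.
Hence A² = 1/[b^5/30].
Plugging in b = 2.78 yields A = 0.4251.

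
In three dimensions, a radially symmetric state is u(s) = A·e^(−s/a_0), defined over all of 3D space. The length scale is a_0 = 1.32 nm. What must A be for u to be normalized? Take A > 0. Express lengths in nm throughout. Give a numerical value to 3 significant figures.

A ≈ 0.372 nm^(-3/2)

Normalization requires ∫|u|² 4πs² ds = 1, integrated from 0 to ∞.
In 3D with spherical symmetry the volume element is 4πs² ds.
The integral (without the A² prefactor) comes out to π·a_0^3.
Plugging in a_0 = 1.32 yields A = 0.3720.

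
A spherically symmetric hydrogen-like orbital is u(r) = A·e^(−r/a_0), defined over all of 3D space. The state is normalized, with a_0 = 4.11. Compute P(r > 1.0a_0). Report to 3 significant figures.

P = ∫ |u|² 4πr² dr over r > 1.0a_0.
A² is fixed by ∫₀^∞ 4πr²|u|² dr = 1, i.e. A² = (π·a_0^3)^(−1).
In terms of t = r/a_0 (A², 4π and the length scale all cancel between numerator and denominator), P = [∫_{1.0}^{∞} t^2·e^(-2·t) dt] / [∫_{0}^{∞} t^2·e^(-2·t) dt].
An antiderivative of t^2·e^(-2·t) is -(2·t^2 + 2·t + 1)·e^(-2·t)/4; evaluating from 1.0 to ∞ gives 5·e^(-2)/4, while the full integral is 1/4.
Taking the ratio yields P = 0.6767.

P ≈ 0.677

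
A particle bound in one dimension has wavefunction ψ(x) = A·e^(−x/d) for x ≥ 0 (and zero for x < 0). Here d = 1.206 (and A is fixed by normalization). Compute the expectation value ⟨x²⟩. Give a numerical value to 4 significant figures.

By definition ⟨x²⟩ = ∫ x^2 |ψ(x)|² dx.
Since the A² factors cancel between numerator and denominator, ⟨x²⟩ = d^2/2.
Putting d = 1.206 gives 0.72722.

⟨x^2⟩ ≈ 0.7272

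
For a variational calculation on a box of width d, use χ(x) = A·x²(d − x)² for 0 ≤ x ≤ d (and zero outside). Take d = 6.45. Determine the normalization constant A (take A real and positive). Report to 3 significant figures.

A ≈ 0.00571

Normalization requires ∫|χ|² dx = 1, integrated from 0 to d.
Expanding the polynomial and integrating term by term, with χ = A·x²(d − x)², the integral evaluates to A²·[d^9/630].
Hence A² = 1/[d^9/630].
Plugging in d = 6.45 yields A = 0.005710.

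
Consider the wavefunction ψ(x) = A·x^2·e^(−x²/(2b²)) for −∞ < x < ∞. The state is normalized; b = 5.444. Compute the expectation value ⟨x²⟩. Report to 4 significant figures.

The expectation value is the |ψ|²-weighted average of x^2: ∫ x^2|ψ|² dx.
Using the Gaussian integral ∫_{−∞}^{∞} e^(−αx²) dx = √(π/α), since the A² factors cancel between numerator and denominator, ⟨x²⟩ = 5·b^2/2.
With b = 5.444, ⟨x^2⟩ = 74.093.

⟨x^2⟩ ≈ 74.09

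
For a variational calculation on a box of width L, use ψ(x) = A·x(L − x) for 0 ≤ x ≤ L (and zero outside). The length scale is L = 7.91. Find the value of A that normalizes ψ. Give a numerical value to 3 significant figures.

A ≈ 0.0311

Normalization requires ∫|ψ|² dx = 1, integrated from 0 to L.
Expanding the polynomial and integrating term by term, carrying out the integral gives A² · L^5/30.
So A² = (L^5/30)^(−1).
Substituting L = 7.91 gives A² = 0.0009688, so A = 0.03113.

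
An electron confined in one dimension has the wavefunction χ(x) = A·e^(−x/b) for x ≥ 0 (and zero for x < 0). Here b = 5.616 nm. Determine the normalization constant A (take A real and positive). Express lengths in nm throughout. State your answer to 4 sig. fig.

We need A² ∫|f|² dx = 1, taking the integral from 0 to ∞.
With ∫₀^∞ x^0 e^(−αx) dx = 0!/α^1, ∫|χ|² dx = A²·(b/2).
So A² = (b/2)^(−1).
Substituting b = 5.616 gives A² = 0.35613, so A = 0.59676.

A ≈ 0.5968 nm^(-1/2)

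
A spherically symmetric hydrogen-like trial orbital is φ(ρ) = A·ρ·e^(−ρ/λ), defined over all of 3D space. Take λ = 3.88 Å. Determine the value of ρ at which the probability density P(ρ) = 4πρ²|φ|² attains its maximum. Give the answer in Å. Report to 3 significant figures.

ρ ≈ 7.76 Å

Differentiate P(ρ) = 4πρ²|φ|² with respect to ρ and set to zero.
This gives ρ = 2·λ.
With λ = 3.88, the most probable radial distance is 7.760 Å.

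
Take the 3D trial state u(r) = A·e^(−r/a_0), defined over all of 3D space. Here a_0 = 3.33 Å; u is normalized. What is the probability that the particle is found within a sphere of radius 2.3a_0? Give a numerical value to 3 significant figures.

With dV = 4πr²dr, the probability is ∫|u|² dV over r ≤ 2.3a_0.
A² is fixed by ∫₀^∞ 4πr²|u|² dr = 1, i.e. A² = (π·a_0^3)^(−1).
Substituting t = r/a_0, A², 4π and the length scale all cancel in the ratio: P = ∫_{0}^{2.3} t^2·e^(-2·t) dt / ∫_{0}^{∞} t^2·e^(-2·t) dt.
An antiderivative of t^2·e^(-2·t) is -(2·t^2 + 2·t + 1)·e^(-2·t)/4; evaluating from 0 to 2.3 gives 1/4 - 809·e^(-23/5)/200, while the full integral is 1/4.
The region integral divided by the full integral gives P = 0.8374.

P ≈ 0.837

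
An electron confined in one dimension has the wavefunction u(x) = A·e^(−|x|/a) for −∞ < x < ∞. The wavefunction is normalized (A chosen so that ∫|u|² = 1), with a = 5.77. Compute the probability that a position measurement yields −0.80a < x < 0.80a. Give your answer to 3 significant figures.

P ≈ 0.798

The probability is P = ∫ |u|² dx over [−0.80a, 0.80a].
The normalization integral ∫|u|²dx over the whole domain equals a·A², and A² cancels in the ratio.
Both integrals are even about x = 0, so only the x ≥ 0 halves are needed (the factors of 2 cancel). In terms of t = x/a (A² and the length scale cancel between numerator and denominator), P = [∫_{0}^{0.80} e^(-2·t) dt] / [∫_{0}^{∞} e^(-2·t) dt].
Using ∫ e^(-2·t) dt = -e^(-2·t)/2, the numerator is 1/2 - e^(-8/5)/2 and the denominator is 1/2.
Evaluating gives P = 0.7981.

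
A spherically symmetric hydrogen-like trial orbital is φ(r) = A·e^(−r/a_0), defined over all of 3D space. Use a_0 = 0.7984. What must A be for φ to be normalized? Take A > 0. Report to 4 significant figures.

Normalization requires ∫|φ|² 4πr² dr = 1, integrated from 0 to ∞.
(Spherical symmetry: dV = 4πr² dr.)
Using ∫₀^∞ rⁿ e^(−αr) dr = n!/αⁿ⁺¹, ∫|φ|² 4πr² dr = A²·(π·a_0^3).
So A² = (π·a_0^3)^(−1).
With a_0 = 0.7984: A² = 0.62544 and A = 0.79085.

A ≈ 0.7909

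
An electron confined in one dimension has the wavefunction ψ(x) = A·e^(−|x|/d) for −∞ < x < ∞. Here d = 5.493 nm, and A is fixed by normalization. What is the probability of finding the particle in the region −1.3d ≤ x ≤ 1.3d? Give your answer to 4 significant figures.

The probability is P = ∫ |ψ|² dx over [−1.3d, 1.3d].
With A² fixed by ∫|ψ|² = 1, i.e. A² = (d)^(−1), substitute and integrate.
By symmetry take twice the x ≥ 0 contribution in numerator and denominator; the 2's cancel. Let u = x/d; then A² and the length scale cancel, so P = ∫_{0}^{1.3} e^(-2·u) du ÷ ∫_{0}^{∞} e^(-2·u) du.
An antiderivative of e^(-2·u) is -e^(-2·u)/2; evaluating from 0 to 1.3 gives 1/2 - e^(-13/5)/2, while the full integral is 1/2.
The result is P = 0.92573.

P ≈ 0.9257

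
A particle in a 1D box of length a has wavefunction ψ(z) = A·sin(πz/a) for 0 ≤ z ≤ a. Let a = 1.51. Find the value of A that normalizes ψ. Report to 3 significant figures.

The normalization condition is ∫|ψ|² dz = 1 from 0 to a.
Using sin²θ = (1 − cos 2θ)/2, the integral (without the A² prefactor) comes out to a/2.
Hence A² = 1/[a/2].
Plugging in a = 1.51 yields A = 1.151.

A ≈ 1.15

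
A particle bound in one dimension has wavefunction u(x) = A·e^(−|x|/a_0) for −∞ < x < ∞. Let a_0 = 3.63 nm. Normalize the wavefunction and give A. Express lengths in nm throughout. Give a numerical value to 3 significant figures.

A ≈ 0.525 nm^(-1/2)

The normalization condition is ∫|u|² dx = 1 from −∞ to ∞.
With ∫₀^∞ x^0 e^(−αx) dx = 0!/α^1, carrying out the integral gives A² · a_0.
Hence A² = 1/[a_0].
Plugging in a_0 = 3.63 yields A = 0.5249.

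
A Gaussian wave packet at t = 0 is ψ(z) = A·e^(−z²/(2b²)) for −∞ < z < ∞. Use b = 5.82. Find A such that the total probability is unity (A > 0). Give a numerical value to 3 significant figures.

Normalization requires ∫|ψ|² dz = 1, integrated from −∞ to ∞.
∫|ψ|² dz = A²·(√(π)·b).
Hence A² = 1/[√(π)·b].
With b = 5.82: A² = 0.09694 and A = 0.3114.

A ≈ 0.311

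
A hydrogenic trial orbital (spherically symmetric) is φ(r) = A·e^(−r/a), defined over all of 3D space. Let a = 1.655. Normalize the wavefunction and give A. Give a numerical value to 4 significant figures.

The normalization condition is ∫|φ|² 4πr² dr = 1 from 0 to ∞.
(Spherical symmetry: dV = 4πr² dr.)
Carrying out the integral gives A² · π·a^3.
Setting this equal to 1 gives A² = 1/(π·a^3).
Plugging in a = 1.655 yields A = 0.26499.

A ≈ 0.2650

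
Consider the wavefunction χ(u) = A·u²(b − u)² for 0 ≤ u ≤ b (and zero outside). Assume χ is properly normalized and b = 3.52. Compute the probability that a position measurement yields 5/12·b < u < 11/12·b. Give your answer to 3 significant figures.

P = ∫_{5/12·b}^{11/12·b} |χ(u)|² du.
Since A² = 1/(b^9/630), this is the region integral divided by the full normalization integral.
Substituting t = u/b, A² and the length scale cancel in the ratio: P = ∫_{5/12}^{11/12} t^4·(1 - t)^4 dt / ∫_{0}^{1} t^4·(1 - t)^4 dt.
With ∫ t^4·(1 - t)^4 dt = t^5·(70·t^4 - 315·t^3 + 540·t^2 - 420·t + 126)/630 + C, the region integral is ≈ 0.0011068 and the full one is 1/630.
The result is P = 0.6973.

P ≈ 0.697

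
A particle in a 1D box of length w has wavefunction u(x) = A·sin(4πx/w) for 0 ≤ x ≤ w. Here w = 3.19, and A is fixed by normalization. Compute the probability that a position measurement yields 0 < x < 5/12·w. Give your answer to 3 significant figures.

The probability is P = ∫ |u|² dx over [0, 5/12·w].
Since A² = 1/(w/2), this is the region integral divided by the full normalization integral.
In terms of t = x/w (A² and the length scale cancel between numerator and denominator), P = [∫_{0}^{5/12} sin(4·π·t)^2 dt] / [∫_{0}^{1} sin(4·π·t)^2 dt].
With ∫ sin(4·π·t)^2 dt = t/2 - sin(4·π·t)·cos(4·π·t)/(8·π) + C, the region integral is √(3)/(32·π) + 5/24 and the full one is 1/2.
Taking the ratio, P = √(3)/(16·π) + 5/12.

P ≈ 0.451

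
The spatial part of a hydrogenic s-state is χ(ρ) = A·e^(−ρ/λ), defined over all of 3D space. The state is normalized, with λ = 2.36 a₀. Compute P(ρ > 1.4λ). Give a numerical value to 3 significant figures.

With dV = 4πρ²dρ, the probability is ∫|χ|² dV over ρ > 1.4λ.
Normalization gives A² = 1/(π·λ^3).
In terms of u = ρ/λ (A², 4π and the length scale all cancel between numerator and denominator), P = [∫_{1.4}^{∞} u^2·e^(-2·u) du] / [∫_{0}^{∞} u^2·e^(-2·u) du].
An antiderivative of u^2·e^(-2·u) is -(2·u^2 + 2·u + 1)·e^(-2·u)/4; evaluating from 1.4 to ∞ gives 193·e^(-14/5)/100, while the full integral is 1/4.
The region integral divided by the full integral gives P = 0.4695.

P ≈ 0.469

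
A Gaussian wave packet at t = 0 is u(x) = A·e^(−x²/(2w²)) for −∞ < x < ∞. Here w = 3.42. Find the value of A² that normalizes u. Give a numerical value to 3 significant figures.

A^2 ≈ 0.165

Require ∫ |u|² dx = 1 over the whole domain.
∫|u|² dx = A²·(√(π)·w).
So A² = (√(π)·w)^(−1).
With w = 3.42: A² = 0.1650 and A = 0.4062.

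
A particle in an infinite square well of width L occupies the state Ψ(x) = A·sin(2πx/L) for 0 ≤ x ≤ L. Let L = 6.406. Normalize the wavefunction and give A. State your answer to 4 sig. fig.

A ≈ 0.5588

The normalization condition is ∫|Ψ|² dx = 1 from 0 to L.
With ∫₀^L sin²(nπx/L) dx = L/2, ∫|Ψ|² dx = A²·(L/2).
With L = 6.406: A² = 0.31221 and A = 0.55876.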